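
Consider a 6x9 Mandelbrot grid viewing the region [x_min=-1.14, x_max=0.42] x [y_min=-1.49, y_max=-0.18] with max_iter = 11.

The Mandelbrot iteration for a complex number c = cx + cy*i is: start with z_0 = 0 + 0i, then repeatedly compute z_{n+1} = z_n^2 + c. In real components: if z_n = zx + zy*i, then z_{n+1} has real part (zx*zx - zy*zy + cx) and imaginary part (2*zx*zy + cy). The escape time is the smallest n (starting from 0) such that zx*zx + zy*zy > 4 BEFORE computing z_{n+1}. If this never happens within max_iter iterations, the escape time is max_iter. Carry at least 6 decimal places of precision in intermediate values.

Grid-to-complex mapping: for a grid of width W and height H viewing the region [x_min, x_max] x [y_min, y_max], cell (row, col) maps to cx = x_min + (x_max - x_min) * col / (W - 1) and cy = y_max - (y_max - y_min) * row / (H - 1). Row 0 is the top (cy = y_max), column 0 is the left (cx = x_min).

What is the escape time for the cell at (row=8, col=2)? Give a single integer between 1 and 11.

Answer: 2

Derivation:
z_0 = 0 + 0i, c = -0.5160 + -1.4900i
Iter 1: z = -0.5160 + -1.4900i, |z|^2 = 2.4864
Iter 2: z = -2.4698 + 0.0477i, |z|^2 = 6.1024
Escaped at iteration 2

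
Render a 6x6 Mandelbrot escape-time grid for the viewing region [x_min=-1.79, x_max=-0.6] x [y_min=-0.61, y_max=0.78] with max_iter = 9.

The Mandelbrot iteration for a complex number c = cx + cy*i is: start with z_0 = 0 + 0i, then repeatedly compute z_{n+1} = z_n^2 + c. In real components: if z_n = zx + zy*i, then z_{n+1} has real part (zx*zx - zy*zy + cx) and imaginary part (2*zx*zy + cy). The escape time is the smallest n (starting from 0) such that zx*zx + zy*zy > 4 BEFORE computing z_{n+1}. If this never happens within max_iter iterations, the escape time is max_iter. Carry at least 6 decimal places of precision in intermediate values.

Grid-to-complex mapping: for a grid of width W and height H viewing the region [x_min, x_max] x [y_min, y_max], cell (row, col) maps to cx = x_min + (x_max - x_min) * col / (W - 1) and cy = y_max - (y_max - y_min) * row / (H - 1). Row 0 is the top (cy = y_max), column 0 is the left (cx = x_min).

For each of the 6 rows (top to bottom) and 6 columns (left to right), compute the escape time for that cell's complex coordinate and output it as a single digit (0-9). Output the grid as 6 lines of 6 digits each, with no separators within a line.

Answer: 233345
334569
457999
779999
346989
333459

Derivation:
(row=0, col=0): c = -1.7900 + 0.7800i → escape time 2
(row=0, col=1): c = -1.5520 + 0.7800i → escape time 3
(row=0, col=2): c = -1.3140 + 0.7800i → escape time 3
(row=0, col=3): c = -1.0760 + 0.7800i → escape time 3
(row=0, col=4): c = -0.8380 + 0.7800i → escape time 4
(row=0, col=5): c = -0.6000 + 0.7800i → escape time 5
(row=1, col=0): c = -1.7900 + 0.5020i → escape time 3
(row=1, col=1): c = -1.5520 + 0.5020i → escape time 3
(row=1, col=2): c = -1.3140 + 0.5020i → escape time 4
(row=1, col=3): c = -1.0760 + 0.5020i → escape time 5
(row=1, col=4): c = -0.8380 + 0.5020i → escape time 6
(row=1, col=5): c = -0.6000 + 0.5020i → escape time 9
(row=2, col=0): c = -1.7900 + 0.2240i → escape time 4
(row=2, col=1): c = -1.5520 + 0.2240i → escape time 5
(row=2, col=2): c = -1.3140 + 0.2240i → escape time 7
(row=2, col=3): c = -1.0760 + 0.2240i → escape time 9
(row=2, col=4): c = -0.8380 + 0.2240i → escape time 9
(row=2, col=5): c = -0.6000 + 0.2240i → escape time 9
(row=3, col=0): c = -1.7900 + -0.0540i → escape time 7
(row=3, col=1): c = -1.5520 + -0.0540i → escape time 7
(row=3, col=2): c = -1.3140 + -0.0540i → escape time 9
(row=3, col=3): c = -1.0760 + -0.0540i → escape time 9
(row=3, col=4): c = -0.8380 + -0.0540i → escape time 9
(row=3, col=5): c = -0.6000 + -0.0540i → escape time 9
(row=4, col=0): c = -1.7900 + -0.3320i → escape time 3
(row=4, col=1): c = -1.5520 + -0.3320i → escape time 4
(row=4, col=2): c = -1.3140 + -0.3320i → escape time 6
(row=4, col=3): c = -1.0760 + -0.3320i → escape time 9
(row=4, col=4): c = -0.8380 + -0.3320i → escape time 8
(row=4, col=5): c = -0.6000 + -0.3320i → escape time 9
(row=5, col=0): c = -1.7900 + -0.6100i → escape time 3
(row=5, col=1): c = -1.5520 + -0.6100i → escape time 3
(row=5, col=2): c = -1.3140 + -0.6100i → escape time 3
(row=5, col=3): c = -1.0760 + -0.6100i → escape time 4
(row=5, col=4): c = -0.8380 + -0.6100i → escape time 5
(row=5, col=5): c = -0.6000 + -0.6100i → escape time 9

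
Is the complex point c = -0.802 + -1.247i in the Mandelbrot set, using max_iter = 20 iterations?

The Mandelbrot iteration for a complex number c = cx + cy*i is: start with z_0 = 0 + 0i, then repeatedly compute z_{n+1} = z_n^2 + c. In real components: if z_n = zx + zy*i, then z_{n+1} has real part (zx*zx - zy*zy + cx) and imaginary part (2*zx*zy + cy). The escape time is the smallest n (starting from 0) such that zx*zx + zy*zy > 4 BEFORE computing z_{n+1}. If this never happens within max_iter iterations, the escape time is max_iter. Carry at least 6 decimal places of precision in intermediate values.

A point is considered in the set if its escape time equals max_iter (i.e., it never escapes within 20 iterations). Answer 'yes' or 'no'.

z_0 = 0 + 0i, c = -0.8020 + -1.2470i
Iter 1: z = -0.8020 + -1.2470i, |z|^2 = 2.1982
Iter 2: z = -1.7138 + 0.7532i, |z|^2 = 3.5044
Iter 3: z = 1.5678 + -3.8286i, |z|^2 = 17.1166
Escaped at iteration 3

Answer: no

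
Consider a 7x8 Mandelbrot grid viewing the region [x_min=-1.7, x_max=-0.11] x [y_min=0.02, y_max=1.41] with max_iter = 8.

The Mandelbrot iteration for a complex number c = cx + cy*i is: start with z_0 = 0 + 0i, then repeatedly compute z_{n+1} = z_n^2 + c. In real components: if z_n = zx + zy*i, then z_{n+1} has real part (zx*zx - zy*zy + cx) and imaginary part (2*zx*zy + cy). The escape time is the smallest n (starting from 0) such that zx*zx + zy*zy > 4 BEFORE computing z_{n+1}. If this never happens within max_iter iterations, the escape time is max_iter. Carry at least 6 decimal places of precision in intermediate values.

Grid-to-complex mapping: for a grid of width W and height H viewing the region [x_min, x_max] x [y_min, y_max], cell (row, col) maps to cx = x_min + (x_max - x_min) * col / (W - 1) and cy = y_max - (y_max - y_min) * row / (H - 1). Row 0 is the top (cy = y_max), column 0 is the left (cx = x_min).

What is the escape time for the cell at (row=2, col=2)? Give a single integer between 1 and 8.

z_0 = 0 + 0i, c = -1.1700 + 1.0129i
Iter 1: z = -1.1700 + 1.0129i, |z|^2 = 2.3948
Iter 2: z = -0.8270 + -1.3572i, |z|^2 = 2.5260
Iter 3: z = -2.3282 + 3.2577i, |z|^2 = 16.0327
Escaped at iteration 3

Answer: 3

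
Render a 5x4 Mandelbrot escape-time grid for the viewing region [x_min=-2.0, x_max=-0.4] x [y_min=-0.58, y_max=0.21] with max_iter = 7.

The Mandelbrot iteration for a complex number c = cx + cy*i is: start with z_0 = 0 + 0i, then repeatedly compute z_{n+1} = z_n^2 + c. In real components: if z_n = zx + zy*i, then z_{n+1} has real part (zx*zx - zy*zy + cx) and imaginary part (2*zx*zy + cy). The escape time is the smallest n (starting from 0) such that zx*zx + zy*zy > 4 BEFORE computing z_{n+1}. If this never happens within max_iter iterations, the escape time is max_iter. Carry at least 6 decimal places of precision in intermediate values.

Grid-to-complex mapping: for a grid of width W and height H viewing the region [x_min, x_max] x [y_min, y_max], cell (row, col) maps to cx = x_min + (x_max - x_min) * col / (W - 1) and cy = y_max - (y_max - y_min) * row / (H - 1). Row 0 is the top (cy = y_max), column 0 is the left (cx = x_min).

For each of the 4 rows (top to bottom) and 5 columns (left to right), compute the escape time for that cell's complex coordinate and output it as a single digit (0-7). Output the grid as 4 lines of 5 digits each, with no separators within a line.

Answer: 15777
17777
14777
13457

Derivation:
(row=0, col=0): c = -2.0000 + 0.2100i → escape time 1
(row=0, col=1): c = -1.6000 + 0.2100i → escape time 5
(row=0, col=2): c = -1.2000 + 0.2100i → escape time 7
(row=0, col=3): c = -0.8000 + 0.2100i → escape time 7
(row=0, col=4): c = -0.4000 + 0.2100i → escape time 7
(row=1, col=0): c = -2.0000 + -0.0533i → escape time 1
(row=1, col=1): c = -1.6000 + -0.0533i → escape time 7
(row=1, col=2): c = -1.2000 + -0.0533i → escape time 7
(row=1, col=3): c = -0.8000 + -0.0533i → escape time 7
(row=1, col=4): c = -0.4000 + -0.0533i → escape time 7
(row=2, col=0): c = -2.0000 + -0.3167i → escape time 1
(row=2, col=1): c = -1.6000 + -0.3167i → escape time 4
(row=2, col=2): c = -1.2000 + -0.3167i → escape time 7
(row=2, col=3): c = -0.8000 + -0.3167i → escape time 7
(row=2, col=4): c = -0.4000 + -0.3167i → escape time 7
(row=3, col=0): c = -2.0000 + -0.5800i → escape time 1
(row=3, col=1): c = -1.6000 + -0.5800i → escape time 3
(row=3, col=2): c = -1.2000 + -0.5800i → escape time 4
(row=3, col=3): c = -0.8000 + -0.5800i → escape time 5
(row=3, col=4): c = -0.4000 + -0.5800i → escape time 7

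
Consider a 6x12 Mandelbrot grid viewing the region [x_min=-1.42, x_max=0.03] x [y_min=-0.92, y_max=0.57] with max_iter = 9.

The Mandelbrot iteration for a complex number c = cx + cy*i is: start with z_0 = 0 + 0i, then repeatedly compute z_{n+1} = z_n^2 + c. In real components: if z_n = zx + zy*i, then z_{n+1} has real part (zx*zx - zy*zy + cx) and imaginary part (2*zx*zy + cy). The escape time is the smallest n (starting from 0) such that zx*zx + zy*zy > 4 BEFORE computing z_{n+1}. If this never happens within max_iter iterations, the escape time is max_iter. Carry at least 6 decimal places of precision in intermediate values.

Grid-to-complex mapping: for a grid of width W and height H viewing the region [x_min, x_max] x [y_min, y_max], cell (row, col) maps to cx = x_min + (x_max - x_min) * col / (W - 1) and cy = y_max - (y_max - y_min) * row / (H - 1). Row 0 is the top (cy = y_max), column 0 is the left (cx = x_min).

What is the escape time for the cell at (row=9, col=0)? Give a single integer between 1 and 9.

z_0 = 0 + 0i, c = -1.4200 + -0.6491i
Iter 1: z = -1.4200 + -0.6491i, |z|^2 = 2.4377
Iter 2: z = 0.1751 + 1.1943i, |z|^2 = 1.4571
Iter 3: z = -2.8158 + -0.2309i, |z|^2 = 7.9818
Escaped at iteration 3

Answer: 3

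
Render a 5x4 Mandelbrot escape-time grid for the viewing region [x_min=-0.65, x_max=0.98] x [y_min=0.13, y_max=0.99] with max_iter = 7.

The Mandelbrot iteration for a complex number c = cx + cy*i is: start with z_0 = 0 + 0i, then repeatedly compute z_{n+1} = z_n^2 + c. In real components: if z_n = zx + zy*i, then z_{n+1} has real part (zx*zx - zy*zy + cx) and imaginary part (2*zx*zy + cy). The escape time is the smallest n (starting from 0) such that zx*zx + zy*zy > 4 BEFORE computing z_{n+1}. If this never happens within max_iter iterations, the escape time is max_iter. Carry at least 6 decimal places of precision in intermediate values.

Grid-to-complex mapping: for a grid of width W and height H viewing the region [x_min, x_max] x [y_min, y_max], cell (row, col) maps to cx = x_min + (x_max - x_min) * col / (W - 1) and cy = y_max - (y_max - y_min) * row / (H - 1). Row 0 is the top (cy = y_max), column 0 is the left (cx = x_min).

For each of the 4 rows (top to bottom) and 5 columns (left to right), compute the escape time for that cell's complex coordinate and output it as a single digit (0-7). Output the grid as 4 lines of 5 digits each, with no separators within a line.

(row=0, col=0): c = -0.6500 + 0.9900i → escape time 4
(row=0, col=1): c = -0.2425 + 0.9900i → escape time 6
(row=0, col=2): c = 0.1650 + 0.9900i → escape time 4
(row=0, col=3): c = 0.5725 + 0.9900i → escape time 2
(row=0, col=4): c = 0.9800 + 0.9900i → escape time 2
(row=1, col=0): c = -0.6500 + 0.7033i → escape time 6
(row=1, col=1): c = -0.2425 + 0.7033i → escape time 7
(row=1, col=2): c = 0.1650 + 0.7033i → escape time 7
(row=1, col=3): c = 0.5725 + 0.7033i → escape time 3
(row=1, col=4): c = 0.9800 + 0.7033i → escape time 2
(row=2, col=0): c = -0.6500 + 0.4167i → escape time 7
(row=2, col=1): c = -0.2425 + 0.4167i → escape time 7
(row=2, col=2): c = 0.1650 + 0.4167i → escape time 7
(row=2, col=3): c = 0.5725 + 0.4167i → escape time 4
(row=2, col=4): c = 0.9800 + 0.4167i → escape time 2
(row=3, col=0): c = -0.6500 + 0.1300i → escape time 7
(row=3, col=1): c = -0.2425 + 0.1300i → escape time 7
(row=3, col=2): c = 0.1650 + 0.1300i → escape time 7
(row=3, col=3): c = 0.5725 + 0.1300i → escape time 4
(row=3, col=4): c = 0.9800 + 0.1300i → escape time 3

Answer: 46422
67732
77742
77743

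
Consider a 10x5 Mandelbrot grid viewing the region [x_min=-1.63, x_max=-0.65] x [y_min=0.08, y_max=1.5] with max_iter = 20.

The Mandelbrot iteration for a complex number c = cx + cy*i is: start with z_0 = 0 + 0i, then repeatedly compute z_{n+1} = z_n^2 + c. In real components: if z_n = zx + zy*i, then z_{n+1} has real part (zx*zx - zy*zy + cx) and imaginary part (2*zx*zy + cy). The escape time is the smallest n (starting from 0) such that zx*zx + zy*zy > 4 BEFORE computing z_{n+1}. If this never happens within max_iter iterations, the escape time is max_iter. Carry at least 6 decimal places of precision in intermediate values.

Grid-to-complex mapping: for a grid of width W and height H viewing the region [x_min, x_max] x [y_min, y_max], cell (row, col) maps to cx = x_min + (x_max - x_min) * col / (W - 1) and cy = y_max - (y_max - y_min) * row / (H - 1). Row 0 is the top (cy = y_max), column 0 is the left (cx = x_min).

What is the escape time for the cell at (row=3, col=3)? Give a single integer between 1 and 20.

Answer: 7

Derivation:
z_0 = 0 + 0i, c = -1.3033 + 0.4350i
Iter 1: z = -1.3033 + 0.4350i, |z|^2 = 1.8879
Iter 2: z = 0.2061 + -0.6989i, |z|^2 = 0.5309
Iter 3: z = -1.7493 + 0.1469i, |z|^2 = 3.0817
Iter 4: z = 1.7352 + -0.0789i, |z|^2 = 3.0171
Iter 5: z = 1.7013 + 0.1612i, |z|^2 = 2.9203
Iter 6: z = 1.5650 + 0.9835i, |z|^2 = 3.4165
Iter 7: z = 0.1787 + 3.5133i, |z|^2 = 12.3750
Escaped at iteration 7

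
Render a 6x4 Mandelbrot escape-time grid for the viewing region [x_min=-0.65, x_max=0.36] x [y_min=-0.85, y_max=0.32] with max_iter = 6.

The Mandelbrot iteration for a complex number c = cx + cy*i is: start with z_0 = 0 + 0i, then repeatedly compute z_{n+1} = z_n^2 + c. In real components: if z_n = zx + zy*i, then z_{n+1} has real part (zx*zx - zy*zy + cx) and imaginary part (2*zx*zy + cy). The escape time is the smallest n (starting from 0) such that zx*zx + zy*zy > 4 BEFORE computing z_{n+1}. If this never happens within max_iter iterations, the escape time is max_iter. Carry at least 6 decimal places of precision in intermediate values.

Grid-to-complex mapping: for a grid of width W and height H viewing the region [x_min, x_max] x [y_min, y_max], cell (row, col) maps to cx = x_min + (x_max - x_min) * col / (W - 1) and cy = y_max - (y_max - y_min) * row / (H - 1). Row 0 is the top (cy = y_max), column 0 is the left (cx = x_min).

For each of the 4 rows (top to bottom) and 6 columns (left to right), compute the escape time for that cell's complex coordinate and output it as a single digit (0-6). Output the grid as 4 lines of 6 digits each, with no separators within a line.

(row=0, col=0): c = -0.6500 + 0.3200i → escape time 6
(row=0, col=1): c = -0.4480 + 0.3200i → escape time 6
(row=0, col=2): c = -0.2460 + 0.3200i → escape time 6
(row=0, col=3): c = -0.0440 + 0.3200i → escape time 6
(row=0, col=4): c = 0.1580 + 0.3200i → escape time 6
(row=0, col=5): c = 0.3600 + 0.3200i → escape time 6
(row=1, col=0): c = -0.6500 + -0.0700i → escape time 6
(row=1, col=1): c = -0.4480 + -0.0700i → escape time 6
(row=1, col=2): c = -0.2460 + -0.0700i → escape time 6
(row=1, col=3): c = -0.0440 + -0.0700i → escape time 6
(row=1, col=4): c = 0.1580 + -0.0700i → escape time 6
(row=1, col=5): c = 0.3600 + -0.0700i → escape time 6
(row=2, col=0): c = -0.6500 + -0.4600i → escape time 6
(row=2, col=1): c = -0.4480 + -0.4600i → escape time 6
(row=2, col=2): c = -0.2460 + -0.4600i → escape time 6
(row=2, col=3): c = -0.0440 + -0.4600i → escape time 6
(row=2, col=4): c = 0.1580 + -0.4600i → escape time 6
(row=2, col=5): c = 0.3600 + -0.4600i → escape time 6
(row=3, col=0): c = -0.6500 + -0.8500i → escape time 4
(row=3, col=1): c = -0.4480 + -0.8500i → escape time 5
(row=3, col=2): c = -0.2460 + -0.8500i → escape time 6
(row=3, col=3): c = -0.0440 + -0.8500i → escape time 6
(row=3, col=4): c = 0.1580 + -0.8500i → escape time 5
(row=3, col=5): c = 0.3600 + -0.8500i → escape time 4

Answer: 666666
666666
666666
456654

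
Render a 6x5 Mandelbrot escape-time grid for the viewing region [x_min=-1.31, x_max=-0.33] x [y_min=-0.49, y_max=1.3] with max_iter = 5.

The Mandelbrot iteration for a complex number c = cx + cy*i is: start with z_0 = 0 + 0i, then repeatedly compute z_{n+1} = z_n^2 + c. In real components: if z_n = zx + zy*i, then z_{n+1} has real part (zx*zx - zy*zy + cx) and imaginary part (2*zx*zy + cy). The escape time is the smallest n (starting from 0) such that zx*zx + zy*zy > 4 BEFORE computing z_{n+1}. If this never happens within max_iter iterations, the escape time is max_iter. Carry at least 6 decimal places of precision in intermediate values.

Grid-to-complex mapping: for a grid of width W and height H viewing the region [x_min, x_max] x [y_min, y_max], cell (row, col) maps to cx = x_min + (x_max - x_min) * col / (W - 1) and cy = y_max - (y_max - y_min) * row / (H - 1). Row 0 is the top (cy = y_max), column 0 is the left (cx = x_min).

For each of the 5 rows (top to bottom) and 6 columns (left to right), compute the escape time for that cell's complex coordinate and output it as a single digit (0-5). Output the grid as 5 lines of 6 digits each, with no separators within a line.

Answer: 222333
333445
555555
555555
455555

Derivation:
(row=0, col=0): c = -1.3100 + 1.3000i → escape time 2
(row=0, col=1): c = -1.1140 + 1.3000i → escape time 2
(row=0, col=2): c = -0.9180 + 1.3000i → escape time 2
(row=0, col=3): c = -0.7220 + 1.3000i → escape time 3
(row=0, col=4): c = -0.5260 + 1.3000i → escape time 3
(row=0, col=5): c = -0.3300 + 1.3000i → escape time 3
(row=1, col=0): c = -1.3100 + 0.8525i → escape time 3
(row=1, col=1): c = -1.1140 + 0.8525i → escape time 3
(row=1, col=2): c = -0.9180 + 0.8525i → escape time 3
(row=1, col=3): c = -0.7220 + 0.8525i → escape time 4
(row=1, col=4): c = -0.5260 + 0.8525i → escape time 4
(row=1, col=5): c = -0.3300 + 0.8525i → escape time 5
(row=2, col=0): c = -1.3100 + 0.4050i → escape time 5
(row=2, col=1): c = -1.1140 + 0.4050i → escape time 5
(row=2, col=2): c = -0.9180 + 0.4050i → escape time 5
(row=2, col=3): c = -0.7220 + 0.4050i → escape time 5
(row=2, col=4): c = -0.5260 + 0.4050i → escape time 5
(row=2, col=5): c = -0.3300 + 0.4050i → escape time 5
(row=3, col=0): c = -1.3100 + -0.0425i → escape time 5
(row=3, col=1): c = -1.1140 + -0.0425i → escape time 5
(row=3, col=2): c = -0.9180 + -0.0425i → escape time 5
(row=3, col=3): c = -0.7220 + -0.0425i → escape time 5
(row=3, col=4): c = -0.5260 + -0.0425i → escape time 5
(row=3, col=5): c = -0.3300 + -0.0425i → escape time 5
(row=4, col=0): c = -1.3100 + -0.4900i → escape time 4
(row=4, col=1): c = -1.1140 + -0.4900i → escape time 5
(row=4, col=2): c = -0.9180 + -0.4900i → escape time 5
(row=4, col=3): c = -0.7220 + -0.4900i → escape time 5
(row=4, col=4): c = -0.5260 + -0.4900i → escape time 5
(row=4, col=5): c = -0.3300 + -0.4900i → escape time 5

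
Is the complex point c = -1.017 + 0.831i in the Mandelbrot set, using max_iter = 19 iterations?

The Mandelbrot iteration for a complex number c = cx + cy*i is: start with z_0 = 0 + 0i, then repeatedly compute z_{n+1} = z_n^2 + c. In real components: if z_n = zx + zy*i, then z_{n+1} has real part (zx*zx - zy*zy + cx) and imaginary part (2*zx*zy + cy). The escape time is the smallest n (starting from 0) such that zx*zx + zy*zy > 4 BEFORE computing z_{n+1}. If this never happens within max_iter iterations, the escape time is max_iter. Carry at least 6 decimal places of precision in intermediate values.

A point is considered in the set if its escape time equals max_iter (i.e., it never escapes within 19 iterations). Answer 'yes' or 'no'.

Answer: no

Derivation:
z_0 = 0 + 0i, c = -1.0170 + 0.8310i
Iter 1: z = -1.0170 + 0.8310i, |z|^2 = 1.7248
Iter 2: z = -0.6733 + -0.8593i, |z|^2 = 1.1916
Iter 3: z = -1.3020 + 1.9880i, |z|^2 = 5.6475
Escaped at iteration 3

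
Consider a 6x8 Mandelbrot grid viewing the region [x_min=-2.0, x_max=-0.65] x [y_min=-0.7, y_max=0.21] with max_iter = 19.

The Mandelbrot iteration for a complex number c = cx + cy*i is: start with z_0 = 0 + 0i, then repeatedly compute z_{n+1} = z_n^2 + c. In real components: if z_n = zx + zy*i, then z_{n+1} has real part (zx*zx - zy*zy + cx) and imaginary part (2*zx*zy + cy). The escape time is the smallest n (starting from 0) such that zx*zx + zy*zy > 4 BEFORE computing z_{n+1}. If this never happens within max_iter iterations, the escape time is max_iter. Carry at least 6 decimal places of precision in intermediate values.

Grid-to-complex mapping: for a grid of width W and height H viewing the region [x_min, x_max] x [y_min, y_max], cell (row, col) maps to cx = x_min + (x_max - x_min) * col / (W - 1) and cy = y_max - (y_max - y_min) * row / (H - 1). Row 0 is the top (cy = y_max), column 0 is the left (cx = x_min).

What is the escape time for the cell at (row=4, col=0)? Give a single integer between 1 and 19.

z_0 = 0 + 0i, c = -2.0000 + -0.3100i
Iter 1: z = -2.0000 + -0.3100i, |z|^2 = 4.0961
Escaped at iteration 1

Answer: 1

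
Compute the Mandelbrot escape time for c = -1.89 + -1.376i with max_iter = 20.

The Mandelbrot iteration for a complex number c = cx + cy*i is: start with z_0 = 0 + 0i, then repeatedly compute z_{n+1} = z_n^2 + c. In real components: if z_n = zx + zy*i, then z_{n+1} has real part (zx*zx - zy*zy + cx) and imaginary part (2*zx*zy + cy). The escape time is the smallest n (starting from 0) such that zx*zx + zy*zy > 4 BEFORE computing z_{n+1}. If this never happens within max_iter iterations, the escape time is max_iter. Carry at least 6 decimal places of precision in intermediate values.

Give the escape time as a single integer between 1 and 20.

Answer: 1

Derivation:
z_0 = 0 + 0i, c = -1.8900 + -1.3760i
Iter 1: z = -1.8900 + -1.3760i, |z|^2 = 5.4655
Escaped at iteration 1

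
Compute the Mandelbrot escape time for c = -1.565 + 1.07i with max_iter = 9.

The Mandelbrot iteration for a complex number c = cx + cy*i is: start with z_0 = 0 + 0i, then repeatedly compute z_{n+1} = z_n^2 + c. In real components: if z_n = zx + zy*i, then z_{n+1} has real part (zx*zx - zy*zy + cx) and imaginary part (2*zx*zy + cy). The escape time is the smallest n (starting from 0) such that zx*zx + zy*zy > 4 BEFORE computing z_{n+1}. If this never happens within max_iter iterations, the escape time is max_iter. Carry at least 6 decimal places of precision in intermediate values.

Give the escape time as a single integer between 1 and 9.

z_0 = 0 + 0i, c = -1.5650 + 1.0700i
Iter 1: z = -1.5650 + 1.0700i, |z|^2 = 3.5941
Iter 2: z = -0.2607 + -2.2791i, |z|^2 = 5.2622
Escaped at iteration 2

Answer: 2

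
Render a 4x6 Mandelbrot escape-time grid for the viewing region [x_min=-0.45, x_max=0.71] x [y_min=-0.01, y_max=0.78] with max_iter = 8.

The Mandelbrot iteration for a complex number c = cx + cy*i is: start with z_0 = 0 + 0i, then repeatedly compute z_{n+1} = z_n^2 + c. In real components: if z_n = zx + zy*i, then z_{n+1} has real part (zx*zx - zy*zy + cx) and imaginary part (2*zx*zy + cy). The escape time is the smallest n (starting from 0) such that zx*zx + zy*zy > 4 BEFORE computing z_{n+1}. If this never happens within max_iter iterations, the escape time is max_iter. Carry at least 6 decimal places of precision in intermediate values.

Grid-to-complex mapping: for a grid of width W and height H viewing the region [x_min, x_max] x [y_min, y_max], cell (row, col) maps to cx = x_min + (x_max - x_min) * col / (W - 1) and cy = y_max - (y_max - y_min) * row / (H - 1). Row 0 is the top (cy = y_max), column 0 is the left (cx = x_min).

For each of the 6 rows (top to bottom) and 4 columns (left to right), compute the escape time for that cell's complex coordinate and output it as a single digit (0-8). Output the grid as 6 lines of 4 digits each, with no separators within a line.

Answer: 6853
8883
8883
8883
8883
8883

Derivation:
(row=0, col=0): c = -0.4500 + 0.7800i → escape time 6
(row=0, col=1): c = -0.0633 + 0.7800i → escape time 8
(row=0, col=2): c = 0.3233 + 0.7800i → escape time 5
(row=0, col=3): c = 0.7100 + 0.7800i → escape time 3
(row=1, col=0): c = -0.4500 + 0.6220i → escape time 8
(row=1, col=1): c = -0.0633 + 0.6220i → escape time 8
(row=1, col=2): c = 0.3233 + 0.6220i → escape time 8
(row=1, col=3): c = 0.7100 + 0.6220i → escape time 3
(row=2, col=0): c = -0.4500 + 0.4640i → escape time 8
(row=2, col=1): c = -0.0633 + 0.4640i → escape time 8
(row=2, col=2): c = 0.3233 + 0.4640i → escape time 8
(row=2, col=3): c = 0.7100 + 0.4640i → escape time 3
(row=3, col=0): c = -0.4500 + 0.3060i → escape time 8
(row=3, col=1): c = -0.0633 + 0.3060i → escape time 8
(row=3, col=2): c = 0.3233 + 0.3060i → escape time 8
(row=3, col=3): c = 0.7100 + 0.3060i → escape time 3
(row=4, col=0): c = -0.4500 + 0.1480i → escape time 8
(row=4, col=1): c = -0.0633 + 0.1480i → escape time 8
(row=4, col=2): c = 0.3233 + 0.1480i → escape time 8
(row=4, col=3): c = 0.7100 + 0.1480i → escape time 3
(row=5, col=0): c = -0.4500 + -0.0100i → escape time 8
(row=5, col=1): c = -0.0633 + -0.0100i → escape time 8
(row=5, col=2): c = 0.3233 + -0.0100i → escape time 8
(row=5, col=3): c = 0.7100 + -0.0100i → escape time 3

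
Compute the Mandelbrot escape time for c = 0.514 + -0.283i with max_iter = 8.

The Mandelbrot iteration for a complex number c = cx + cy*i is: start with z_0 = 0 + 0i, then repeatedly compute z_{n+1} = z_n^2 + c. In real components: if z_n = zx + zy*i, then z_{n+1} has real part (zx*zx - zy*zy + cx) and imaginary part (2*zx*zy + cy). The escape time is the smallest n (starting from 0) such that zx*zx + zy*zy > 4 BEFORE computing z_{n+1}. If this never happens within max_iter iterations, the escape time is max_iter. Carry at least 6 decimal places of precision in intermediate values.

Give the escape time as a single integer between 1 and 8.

Answer: 5

Derivation:
z_0 = 0 + 0i, c = 0.5140 + -0.2830i
Iter 1: z = 0.5140 + -0.2830i, |z|^2 = 0.3443
Iter 2: z = 0.6981 + -0.5739i, |z|^2 = 0.8167
Iter 3: z = 0.6720 + -1.0843i, |z|^2 = 1.6273
Iter 4: z = -0.2102 + -1.7403i, |z|^2 = 3.0727
Iter 5: z = -2.4703 + 0.4487i, |z|^2 = 6.3036
Escaped at iteration 5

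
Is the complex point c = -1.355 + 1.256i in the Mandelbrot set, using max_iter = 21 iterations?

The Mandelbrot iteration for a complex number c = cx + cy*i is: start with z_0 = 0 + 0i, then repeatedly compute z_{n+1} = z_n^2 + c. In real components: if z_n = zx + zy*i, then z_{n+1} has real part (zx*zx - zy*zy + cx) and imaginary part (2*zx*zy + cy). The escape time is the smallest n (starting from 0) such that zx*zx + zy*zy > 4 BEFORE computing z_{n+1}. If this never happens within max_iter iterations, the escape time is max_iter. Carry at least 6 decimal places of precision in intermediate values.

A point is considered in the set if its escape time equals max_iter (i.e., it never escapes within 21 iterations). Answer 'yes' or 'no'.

z_0 = 0 + 0i, c = -1.3550 + 1.2560i
Iter 1: z = -1.3550 + 1.2560i, |z|^2 = 3.4136
Iter 2: z = -1.0965 + -2.1478i, |z|^2 = 5.8152
Escaped at iteration 2

Answer: no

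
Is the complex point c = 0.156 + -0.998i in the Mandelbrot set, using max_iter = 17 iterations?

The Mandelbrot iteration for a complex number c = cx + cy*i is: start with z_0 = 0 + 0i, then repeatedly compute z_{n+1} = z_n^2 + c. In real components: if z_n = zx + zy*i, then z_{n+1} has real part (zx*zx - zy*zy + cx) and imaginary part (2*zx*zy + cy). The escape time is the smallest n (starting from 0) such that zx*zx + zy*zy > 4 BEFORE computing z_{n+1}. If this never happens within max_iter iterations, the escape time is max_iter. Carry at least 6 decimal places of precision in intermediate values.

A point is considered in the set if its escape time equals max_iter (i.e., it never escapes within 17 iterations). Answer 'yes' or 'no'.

Answer: no

Derivation:
z_0 = 0 + 0i, c = 0.1560 + -0.9980i
Iter 1: z = 0.1560 + -0.9980i, |z|^2 = 1.0203
Iter 2: z = -0.8157 + -1.3094i, |z|^2 = 2.3798
Iter 3: z = -0.8932 + 1.1380i, |z|^2 = 2.0928
Iter 4: z = -0.3414 + -3.0309i, |z|^2 = 9.3027
Escaped at iteration 4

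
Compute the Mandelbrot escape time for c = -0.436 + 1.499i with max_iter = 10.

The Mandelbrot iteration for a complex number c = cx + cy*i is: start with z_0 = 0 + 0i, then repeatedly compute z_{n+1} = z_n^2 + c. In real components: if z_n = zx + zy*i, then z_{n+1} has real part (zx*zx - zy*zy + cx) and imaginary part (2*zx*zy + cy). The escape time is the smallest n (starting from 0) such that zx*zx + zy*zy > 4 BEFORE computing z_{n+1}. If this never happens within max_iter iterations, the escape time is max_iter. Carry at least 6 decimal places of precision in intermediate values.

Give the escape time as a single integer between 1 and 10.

z_0 = 0 + 0i, c = -0.4360 + 1.4990i
Iter 1: z = -0.4360 + 1.4990i, |z|^2 = 2.4371
Iter 2: z = -2.4929 + 0.1919i, |z|^2 = 6.2514
Escaped at iteration 2

Answer: 2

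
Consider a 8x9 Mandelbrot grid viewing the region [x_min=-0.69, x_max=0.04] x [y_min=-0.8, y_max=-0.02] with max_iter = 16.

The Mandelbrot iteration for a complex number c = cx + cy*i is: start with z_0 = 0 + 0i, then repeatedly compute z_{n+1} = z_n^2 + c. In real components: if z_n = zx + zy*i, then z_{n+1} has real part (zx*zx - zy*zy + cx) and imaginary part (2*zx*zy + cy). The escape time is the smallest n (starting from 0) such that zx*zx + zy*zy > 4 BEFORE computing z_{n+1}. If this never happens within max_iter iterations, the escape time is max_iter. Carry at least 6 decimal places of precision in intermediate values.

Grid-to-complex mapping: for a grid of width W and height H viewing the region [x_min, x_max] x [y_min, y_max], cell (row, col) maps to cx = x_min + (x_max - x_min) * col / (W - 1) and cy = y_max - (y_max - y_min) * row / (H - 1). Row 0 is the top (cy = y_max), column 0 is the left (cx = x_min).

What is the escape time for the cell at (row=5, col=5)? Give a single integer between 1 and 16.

Answer: 16

Derivation:
z_0 = 0 + 0i, c = -0.1686 + -0.5075i
Iter 1: z = -0.1686 + -0.5075i, |z|^2 = 0.2860
Iter 2: z = -0.3977 + -0.3364i, |z|^2 = 0.2713
Iter 3: z = -0.1236 + -0.2399i, |z|^2 = 0.0728
Iter 4: z = -0.2109 + -0.4482i, |z|^2 = 0.2454
Iter 5: z = -0.3250 + -0.3185i, |z|^2 = 0.2071
Iter 6: z = -0.1644 + -0.3005i, |z|^2 = 0.1173
Iter 7: z = -0.2318 + -0.4087i, |z|^2 = 0.2208
Iter 8: z = -0.2819 + -0.3180i, |z|^2 = 0.1806
Iter 9: z = -0.1902 + -0.3282i, |z|^2 = 0.1439
Iter 10: z = -0.2401 + -0.3826i, |z|^2 = 0.2041
Iter 11: z = -0.2573 + -0.3237i, |z|^2 = 0.1710
Iter 12: z = -0.2072 + -0.3409i, |z|^2 = 0.1591
Iter 13: z = -0.2419 + -0.3662i, |z|^2 = 0.1926
Iter 14: z = -0.2442 + -0.3303i, |z|^2 = 0.1688
Iter 15: z = -0.2181 + -0.3462i, |z|^2 = 0.1674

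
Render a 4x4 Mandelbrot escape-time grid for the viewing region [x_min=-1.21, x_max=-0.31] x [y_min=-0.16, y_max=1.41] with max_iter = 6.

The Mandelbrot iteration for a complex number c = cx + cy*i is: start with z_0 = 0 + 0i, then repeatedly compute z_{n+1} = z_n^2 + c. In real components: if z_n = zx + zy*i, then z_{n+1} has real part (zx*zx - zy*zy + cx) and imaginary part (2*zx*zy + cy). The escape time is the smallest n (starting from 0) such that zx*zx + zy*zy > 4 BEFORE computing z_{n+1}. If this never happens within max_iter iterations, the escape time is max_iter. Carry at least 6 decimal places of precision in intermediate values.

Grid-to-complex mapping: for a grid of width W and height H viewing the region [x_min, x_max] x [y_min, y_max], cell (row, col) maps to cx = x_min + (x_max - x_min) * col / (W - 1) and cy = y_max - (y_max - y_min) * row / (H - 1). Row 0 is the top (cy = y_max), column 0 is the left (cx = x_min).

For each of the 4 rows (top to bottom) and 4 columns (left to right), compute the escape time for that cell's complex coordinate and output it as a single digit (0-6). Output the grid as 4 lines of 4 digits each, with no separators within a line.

(row=0, col=0): c = -1.2100 + 1.4100i → escape time 2
(row=0, col=1): c = -0.9100 + 1.4100i → escape time 2
(row=0, col=2): c = -0.6100 + 1.4100i → escape time 2
(row=0, col=3): c = -0.3100 + 1.4100i → escape time 2
(row=1, col=0): c = -1.2100 + 0.8867i → escape time 3
(row=1, col=1): c = -0.9100 + 0.8867i → escape time 3
(row=1, col=2): c = -0.6100 + 0.8867i → escape time 4
(row=1, col=3): c = -0.3100 + 0.8867i → escape time 6
(row=2, col=0): c = -1.2100 + 0.3633i → escape time 6
(row=2, col=1): c = -0.9100 + 0.3633i → escape time 6
(row=2, col=2): c = -0.6100 + 0.3633i → escape time 6
(row=2, col=3): c = -0.3100 + 0.3633i → escape time 6
(row=3, col=0): c = -1.2100 + -0.1600i → escape time 6
(row=3, col=1): c = -0.9100 + -0.1600i → escape time 6
(row=3, col=2): c = -0.6100 + -0.1600i → escape time 6
(row=3, col=3): c = -0.3100 + -0.1600i → escape time 6

Answer: 2222
3346
6666
6666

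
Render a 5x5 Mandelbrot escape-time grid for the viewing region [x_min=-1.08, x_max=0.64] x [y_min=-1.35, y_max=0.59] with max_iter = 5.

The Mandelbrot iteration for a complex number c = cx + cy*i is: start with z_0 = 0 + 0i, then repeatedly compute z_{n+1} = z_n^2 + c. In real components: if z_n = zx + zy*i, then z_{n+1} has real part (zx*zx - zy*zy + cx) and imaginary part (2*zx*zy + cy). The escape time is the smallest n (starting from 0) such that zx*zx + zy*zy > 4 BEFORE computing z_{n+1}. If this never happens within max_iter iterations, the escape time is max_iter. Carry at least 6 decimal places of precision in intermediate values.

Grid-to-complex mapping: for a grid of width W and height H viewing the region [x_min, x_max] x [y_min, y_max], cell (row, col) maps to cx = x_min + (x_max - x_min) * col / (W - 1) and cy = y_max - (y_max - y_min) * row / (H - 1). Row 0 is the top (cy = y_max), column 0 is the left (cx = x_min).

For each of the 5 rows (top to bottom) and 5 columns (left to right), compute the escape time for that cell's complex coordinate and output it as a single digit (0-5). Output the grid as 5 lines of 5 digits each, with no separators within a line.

(row=0, col=0): c = -1.0800 + 0.5900i → escape time 4
(row=0, col=1): c = -0.6500 + 0.5900i → escape time 5
(row=0, col=2): c = -0.2200 + 0.5900i → escape time 5
(row=0, col=3): c = 0.2100 + 0.5900i → escape time 5
(row=0, col=4): c = 0.6400 + 0.5900i → escape time 3
(row=1, col=0): c = -1.0800 + 0.1050i → escape time 5
(row=1, col=1): c = -0.6500 + 0.1050i → escape time 5
(row=1, col=2): c = -0.2200 + 0.1050i → escape time 5
(row=1, col=3): c = 0.2100 + 0.1050i → escape time 5
(row=1, col=4): c = 0.6400 + 0.1050i → escape time 4
(row=2, col=0): c = -1.0800 + -0.3800i → escape time 5
(row=2, col=1): c = -0.6500 + -0.3800i → escape time 5
(row=2, col=2): c = -0.2200 + -0.3800i → escape time 5
(row=2, col=3): c = 0.2100 + -0.3800i → escape time 5
(row=2, col=4): c = 0.6400 + -0.3800i → escape time 3
(row=3, col=0): c = -1.0800 + -0.8650i → escape time 3
(row=3, col=1): c = -0.6500 + -0.8650i → escape time 4
(row=3, col=2): c = -0.2200 + -0.8650i → escape time 5
(row=3, col=3): c = 0.2100 + -0.8650i → escape time 4
(row=3, col=4): c = 0.6400 + -0.8650i → escape time 3
(row=4, col=0): c = -1.0800 + -1.3500i → escape time 2
(row=4, col=1): c = -0.6500 + -1.3500i → escape time 2
(row=4, col=2): c = -0.2200 + -1.3500i → escape time 2
(row=4, col=3): c = 0.2100 + -1.3500i → escape time 2
(row=4, col=4): c = 0.6400 + -1.3500i → escape time 2

Answer: 45553
55554
55553
34543
22222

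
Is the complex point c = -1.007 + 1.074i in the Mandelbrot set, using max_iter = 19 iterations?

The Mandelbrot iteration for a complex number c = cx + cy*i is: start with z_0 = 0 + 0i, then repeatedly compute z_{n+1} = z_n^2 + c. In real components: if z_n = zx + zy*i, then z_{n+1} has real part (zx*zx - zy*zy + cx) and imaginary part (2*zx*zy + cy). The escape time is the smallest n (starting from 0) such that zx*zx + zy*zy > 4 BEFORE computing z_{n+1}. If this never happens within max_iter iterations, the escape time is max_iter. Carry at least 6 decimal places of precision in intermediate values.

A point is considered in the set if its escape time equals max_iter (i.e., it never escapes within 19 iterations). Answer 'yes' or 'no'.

z_0 = 0 + 0i, c = -1.0070 + 1.0740i
Iter 1: z = -1.0070 + 1.0740i, |z|^2 = 2.1675
Iter 2: z = -1.1464 + -1.0890i, |z|^2 = 2.5003
Iter 3: z = -0.8787 + 3.5710i, |z|^2 = 13.5242
Escaped at iteration 3

Answer: no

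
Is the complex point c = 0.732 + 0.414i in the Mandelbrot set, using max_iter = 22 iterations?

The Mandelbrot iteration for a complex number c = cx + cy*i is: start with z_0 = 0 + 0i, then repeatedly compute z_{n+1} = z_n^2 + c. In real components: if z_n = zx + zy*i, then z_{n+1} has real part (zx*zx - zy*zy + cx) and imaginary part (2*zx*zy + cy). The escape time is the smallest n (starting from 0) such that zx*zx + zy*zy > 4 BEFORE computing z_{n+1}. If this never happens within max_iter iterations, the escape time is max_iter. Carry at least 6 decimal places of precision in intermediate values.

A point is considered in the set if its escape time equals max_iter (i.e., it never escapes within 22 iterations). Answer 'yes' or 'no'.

Answer: no

Derivation:
z_0 = 0 + 0i, c = 0.7320 + 0.4140i
Iter 1: z = 0.7320 + 0.4140i, |z|^2 = 0.7072
Iter 2: z = 1.0964 + 1.0201i, |z|^2 = 2.2428
Iter 3: z = 0.8936 + 2.6509i, |z|^2 = 7.8258
Escaped at iteration 3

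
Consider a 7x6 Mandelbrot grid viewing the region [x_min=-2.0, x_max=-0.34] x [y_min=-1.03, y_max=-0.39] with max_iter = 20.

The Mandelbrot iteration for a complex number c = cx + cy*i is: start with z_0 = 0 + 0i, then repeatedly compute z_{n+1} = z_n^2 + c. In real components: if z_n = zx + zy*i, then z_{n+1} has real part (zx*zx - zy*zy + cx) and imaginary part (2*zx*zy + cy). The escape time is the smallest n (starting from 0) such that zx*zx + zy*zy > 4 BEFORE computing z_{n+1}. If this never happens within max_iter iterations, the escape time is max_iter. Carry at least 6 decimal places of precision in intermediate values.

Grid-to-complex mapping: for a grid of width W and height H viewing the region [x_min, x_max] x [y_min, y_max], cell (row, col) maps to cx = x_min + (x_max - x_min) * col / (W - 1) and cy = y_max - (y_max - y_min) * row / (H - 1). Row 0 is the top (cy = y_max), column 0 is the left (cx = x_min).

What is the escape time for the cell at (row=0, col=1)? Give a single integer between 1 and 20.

Answer: 3

Derivation:
z_0 = 0 + 0i, c = -1.7233 + -0.3900i
Iter 1: z = -1.7233 + -0.3900i, |z|^2 = 3.1220
Iter 2: z = 1.0944 + 0.9542i, |z|^2 = 2.1083
Iter 3: z = -1.4360 + 1.6986i, |z|^2 = 4.9475
Escaped at iteration 3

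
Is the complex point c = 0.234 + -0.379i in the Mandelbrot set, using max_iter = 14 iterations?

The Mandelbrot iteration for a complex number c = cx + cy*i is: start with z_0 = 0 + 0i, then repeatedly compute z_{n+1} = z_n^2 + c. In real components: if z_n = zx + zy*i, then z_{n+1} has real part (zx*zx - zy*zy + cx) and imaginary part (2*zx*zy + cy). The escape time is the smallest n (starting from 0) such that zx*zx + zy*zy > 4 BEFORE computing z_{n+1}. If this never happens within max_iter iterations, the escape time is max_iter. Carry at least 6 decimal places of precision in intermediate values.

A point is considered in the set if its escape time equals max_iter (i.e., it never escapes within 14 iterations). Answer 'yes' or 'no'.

z_0 = 0 + 0i, c = 0.2340 + -0.3790i
Iter 1: z = 0.2340 + -0.3790i, |z|^2 = 0.1984
Iter 2: z = 0.1451 + -0.5564i, |z|^2 = 0.3306
Iter 3: z = -0.0545 + -0.5405i, |z|^2 = 0.2951
Iter 4: z = -0.0551 + -0.3201i, |z|^2 = 0.1055
Iter 5: z = 0.1346 + -0.3437i, |z|^2 = 0.1362
Iter 6: z = 0.1340 + -0.4715i, |z|^2 = 0.2403
Iter 7: z = 0.0296 + -0.5053i, |z|^2 = 0.2563
Iter 8: z = -0.0205 + -0.4089i, |z|^2 = 0.1677
Iter 9: z = 0.0672 + -0.3622i, |z|^2 = 0.1357
Iter 10: z = 0.1073 + -0.4277i, |z|^2 = 0.1944
Iter 11: z = 0.0626 + -0.4708i, |z|^2 = 0.2256
Iter 12: z = 0.0163 + -0.4380i, |z|^2 = 0.1921
Iter 13: z = 0.0425 + -0.3933i, |z|^2 = 0.1565
Did not escape in 14 iterations → in set

Answer: yes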